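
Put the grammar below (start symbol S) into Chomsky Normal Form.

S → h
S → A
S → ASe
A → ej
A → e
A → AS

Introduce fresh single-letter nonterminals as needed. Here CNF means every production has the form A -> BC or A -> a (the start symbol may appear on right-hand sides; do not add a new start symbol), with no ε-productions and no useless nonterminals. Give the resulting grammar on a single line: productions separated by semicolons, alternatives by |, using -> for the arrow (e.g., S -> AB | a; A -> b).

S -> e | h | AD | AS | BC; A -> e | AS | BC; B -> e; C -> j; D -> SB

No ε-productions.
After unit-elimination: S -> e | h | AS | ej | ASe; A -> e | AS | ej.
TERM: introduce B -> e, C -> j and substitute in every rule of length ≥2.
BIN: S -> ASB becomes S -> AD, D -> SB.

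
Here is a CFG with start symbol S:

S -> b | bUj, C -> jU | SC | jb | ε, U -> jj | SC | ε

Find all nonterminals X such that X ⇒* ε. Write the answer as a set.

{C, U}

Directly nullable (have an ε-rule): {C, U}.
Not nullable: S — each has a terminal in every rule's right-hand side or depends on a non-nullable symbol.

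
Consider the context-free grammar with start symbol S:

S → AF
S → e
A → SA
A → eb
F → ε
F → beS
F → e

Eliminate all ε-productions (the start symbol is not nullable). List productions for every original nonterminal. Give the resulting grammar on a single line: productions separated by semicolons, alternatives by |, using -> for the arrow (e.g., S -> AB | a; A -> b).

Nullable set: {F}.
S -> AF: F nullable, giving A | AF.
Drop F -> ε.
Unchanged (no nullable symbols): S -> e; A -> SA; A -> eb; F -> beS; F -> e.

S -> A | e | AF; A -> SA | eb; F -> e | beS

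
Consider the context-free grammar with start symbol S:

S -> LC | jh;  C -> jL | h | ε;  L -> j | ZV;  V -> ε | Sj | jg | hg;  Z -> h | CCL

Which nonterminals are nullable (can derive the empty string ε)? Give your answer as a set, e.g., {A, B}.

Directly nullable (have an ε-rule): {C, V}.
Not nullable: L, S, Z — each has a terminal in every rule's right-hand side or depends on a non-nullable symbol.

{C, V}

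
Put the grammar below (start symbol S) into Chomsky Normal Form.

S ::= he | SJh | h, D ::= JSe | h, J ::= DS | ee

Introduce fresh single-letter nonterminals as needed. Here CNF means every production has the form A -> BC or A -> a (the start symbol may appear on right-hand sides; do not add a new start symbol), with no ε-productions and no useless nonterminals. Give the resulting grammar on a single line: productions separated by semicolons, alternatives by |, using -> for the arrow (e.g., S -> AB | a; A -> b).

No ε-productions.
No unit productions to eliminate.
TERM: introduce A -> e, B -> h and substitute in every rule of length ≥2.
BIN: D -> JSA becomes D -> JC, C -> SA; S -> SJB becomes S -> SE, E -> JB.

S -> h | BA | SE; A -> e; B -> h; C -> SA; D -> h | JC; E -> JB; J -> AA | DS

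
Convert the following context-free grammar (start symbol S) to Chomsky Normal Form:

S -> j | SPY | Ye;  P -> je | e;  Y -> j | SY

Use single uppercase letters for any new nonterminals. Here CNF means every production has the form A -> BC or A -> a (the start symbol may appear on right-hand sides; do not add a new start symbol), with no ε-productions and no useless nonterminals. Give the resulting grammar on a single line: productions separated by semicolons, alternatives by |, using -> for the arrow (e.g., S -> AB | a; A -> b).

S -> j | SC | YB; A -> j; B -> e; C -> PY; P -> e | AB; Y -> j | SY

No ε-productions.
No unit productions to eliminate.
TERM: introduce B -> e, A -> j and substitute in every rule of length ≥2.
BIN: S -> SPY becomes S -> SC, C -> PY.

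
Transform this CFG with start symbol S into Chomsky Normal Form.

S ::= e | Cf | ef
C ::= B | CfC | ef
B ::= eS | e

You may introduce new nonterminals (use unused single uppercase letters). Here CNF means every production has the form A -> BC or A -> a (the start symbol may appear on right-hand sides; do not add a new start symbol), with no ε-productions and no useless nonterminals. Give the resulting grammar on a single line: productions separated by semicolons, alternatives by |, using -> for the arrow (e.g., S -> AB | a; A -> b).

No ε-productions.
After unit-elimination: S -> e | Cf | ef; B -> e | eS; C -> e | eS | ef | CfC.
TERM: introduce A -> e, D -> f and substitute in every rule of length ≥2.
BIN: C -> CDC becomes C -> CE, E -> DC.
Drop unreachable/unproductive: B.

S -> e | AD | CD; A -> e; C -> e | AD | AS | CE; D -> f; E -> DC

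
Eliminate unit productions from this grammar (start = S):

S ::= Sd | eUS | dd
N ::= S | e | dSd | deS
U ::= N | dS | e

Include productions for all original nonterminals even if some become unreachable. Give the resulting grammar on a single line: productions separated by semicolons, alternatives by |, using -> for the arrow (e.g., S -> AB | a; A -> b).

Unit productions: N->S, U->N.
Unit pairs (A ⇒* B via units): (N,S), (U,N), (U,S).
S: inherits non-unit rules of {S} → Sd | dd | eUS.
N: inherits non-unit rules of {N, S} → Sd | dSd | dd | deS | e | eUS.
U: inherits non-unit rules of {N, S, U} → Sd | dS | dSd | dd | deS | e | eUS.

S -> Sd | dd | eUS; N -> e | Sd | dd | dSd | deS | eUS; U -> e | Sd | dS | dd | dSd | deS | eUS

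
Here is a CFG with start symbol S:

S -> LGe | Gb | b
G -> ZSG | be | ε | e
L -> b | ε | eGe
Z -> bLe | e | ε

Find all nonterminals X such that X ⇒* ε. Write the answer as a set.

Directly nullable (have an ε-rule): {G, L, Z}.
Not nullable: S — each has a terminal in every rule's right-hand side or depends on a non-nullable symbol.

{G, L, Z}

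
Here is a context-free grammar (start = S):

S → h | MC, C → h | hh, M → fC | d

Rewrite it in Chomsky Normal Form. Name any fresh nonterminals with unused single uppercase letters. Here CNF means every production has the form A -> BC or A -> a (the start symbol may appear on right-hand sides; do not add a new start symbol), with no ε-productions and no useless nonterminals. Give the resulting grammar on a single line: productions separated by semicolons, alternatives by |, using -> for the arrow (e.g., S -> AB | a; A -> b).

No ε-productions.
No unit productions to eliminate.
TERM: introduce B -> f, A -> h and substitute in every rule of length ≥2.

S -> h | MC; A -> h; B -> f; C -> h | AA; M -> d | BC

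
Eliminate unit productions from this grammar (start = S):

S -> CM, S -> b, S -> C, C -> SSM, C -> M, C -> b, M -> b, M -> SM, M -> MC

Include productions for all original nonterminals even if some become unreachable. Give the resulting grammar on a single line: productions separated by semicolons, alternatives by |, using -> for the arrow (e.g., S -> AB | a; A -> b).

S -> b | CM | MC | SM | SSM; C -> b | MC | SM | SSM; M -> b | MC | SM

Unit productions: C->M, S->C.
Unit pairs (A ⇒* B via units): (C,M), (S,C), (S,M).
S: inherits non-unit rules of {C, M, S} → CM | MC | SM | SSM | b.
C: inherits non-unit rules of {C, M} → MC | SM | SSM | b.
M: inherits non-unit rules of {M} → MC | SM | b.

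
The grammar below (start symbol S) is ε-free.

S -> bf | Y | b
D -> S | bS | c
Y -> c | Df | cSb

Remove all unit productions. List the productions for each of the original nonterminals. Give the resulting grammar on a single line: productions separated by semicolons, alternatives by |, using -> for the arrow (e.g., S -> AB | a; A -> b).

S -> b | c | Df | bf | cSb; D -> b | c | Df | bS | bf | cSb; Y -> c | Df | cSb

Unit productions: D->S, S->Y.
Unit pairs (A ⇒* B via units): (D,S), (D,Y), (S,Y).
S: inherits non-unit rules of {S, Y} → Df | b | bf | c | cSb.
D: inherits non-unit rules of {D, S, Y} → Df | b | bS | bf | c | cSb.
Y: inherits non-unit rules of {Y} → Df | c | cSb.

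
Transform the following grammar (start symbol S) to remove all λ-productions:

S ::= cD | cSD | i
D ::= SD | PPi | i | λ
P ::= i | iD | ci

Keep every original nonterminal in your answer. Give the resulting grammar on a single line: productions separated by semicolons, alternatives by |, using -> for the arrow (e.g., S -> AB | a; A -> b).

Nullable set: {D}.
S -> cD: D nullable, giving c | cD.
S -> cSD: D nullable, giving cS | cSD.
Drop D -> λ.
D -> SD: D nullable, giving S | SD.
P -> iD: D nullable, giving i | iD.
Unchanged (no nullable symbols): S -> i; D -> PPi; D -> i; P -> ci; P -> i.

S -> c | i | cD | cS | cSD; D -> S | i | SD | PPi; P -> i | ci | iD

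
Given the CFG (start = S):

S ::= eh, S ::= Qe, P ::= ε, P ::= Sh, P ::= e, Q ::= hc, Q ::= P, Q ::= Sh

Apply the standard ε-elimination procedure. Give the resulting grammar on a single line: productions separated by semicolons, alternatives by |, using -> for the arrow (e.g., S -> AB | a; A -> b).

Nullable set: {P, Q}.
S -> Qe: Q nullable, giving Qe | e.
Drop P -> ε.
Q -> P: P nullable, giving P.
Unchanged (no nullable symbols): S -> eh; P -> Sh; P -> e; Q -> Sh; Q -> hc.

S -> e | Qe | eh; P -> e | Sh; Q -> P | Sh | hc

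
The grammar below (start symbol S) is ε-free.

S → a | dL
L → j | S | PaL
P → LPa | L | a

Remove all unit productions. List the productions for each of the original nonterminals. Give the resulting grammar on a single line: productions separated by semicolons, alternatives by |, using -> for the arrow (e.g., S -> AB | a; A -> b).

Unit productions: L->S, P->L.
Unit pairs (A ⇒* B via units): (L,S), (P,L), (P,S).
S: inherits non-unit rules of {S} → a | dL.
L: inherits non-unit rules of {L, S} → PaL | a | dL | j.
P: inherits non-unit rules of {L, P, S} → LPa | PaL | a | dL | j.

S -> a | dL; L -> a | j | dL | PaL; P -> a | j | dL | LPa | PaL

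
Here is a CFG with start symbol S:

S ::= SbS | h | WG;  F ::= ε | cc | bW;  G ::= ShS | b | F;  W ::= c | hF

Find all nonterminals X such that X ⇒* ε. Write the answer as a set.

Directly nullable (have an ε-rule): {F}.
G is nullable via G -> F (every symbol on the right is already known nullable).
Not nullable: S, W — each has a terminal in every rule's right-hand side or depends on a non-nullable symbol.

{F, G}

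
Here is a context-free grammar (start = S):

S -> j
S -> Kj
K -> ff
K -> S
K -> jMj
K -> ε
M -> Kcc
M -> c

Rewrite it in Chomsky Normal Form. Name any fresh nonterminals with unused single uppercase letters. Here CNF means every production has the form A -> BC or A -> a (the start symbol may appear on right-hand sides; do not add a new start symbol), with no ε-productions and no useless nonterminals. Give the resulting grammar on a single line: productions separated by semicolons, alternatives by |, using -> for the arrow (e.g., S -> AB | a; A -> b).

Nullable: {K}; after ε-elimination: S -> j | Kj; K -> S | ff | jMj; M -> c | cc | Kcc.
After unit-elimination: S -> j | Kj; K -> j | Kj | ff | jMj; M -> c | cc | Kcc.
TERM: introduce C -> c, B -> f, A -> j and substitute in every rule of length ≥2.
BIN: K -> AMA becomes K -> AD, D -> MA; M -> KCC becomes M -> KE, E -> CC.

S -> j | KA; A -> j; B -> f; C -> c; D -> MA; E -> CC; K -> j | AD | BB | KA; M -> c | CC | KE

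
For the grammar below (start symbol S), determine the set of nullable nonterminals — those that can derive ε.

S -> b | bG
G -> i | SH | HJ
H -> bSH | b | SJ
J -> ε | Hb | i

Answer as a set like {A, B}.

Directly nullable (have an ε-rule): {J}.
Not nullable: G, H, S — each has a terminal in every rule's right-hand side or depends on a non-nullable symbol.

{J}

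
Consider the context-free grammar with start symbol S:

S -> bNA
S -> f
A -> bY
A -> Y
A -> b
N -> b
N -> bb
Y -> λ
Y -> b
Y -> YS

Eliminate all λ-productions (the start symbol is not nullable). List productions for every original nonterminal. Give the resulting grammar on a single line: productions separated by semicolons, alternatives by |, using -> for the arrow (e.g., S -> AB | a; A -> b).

Nullable set: {A, Y}.
S -> bNA: A nullable, giving bN | bNA.
A -> Y: Y nullable, giving Y.
A -> bY: Y nullable, giving b | bY.
Drop Y -> λ.
Y -> YS: Y nullable, giving S | YS.
Unchanged (no nullable symbols): S -> f; A -> b; N -> b; N -> bb; Y -> b.

S -> f | bN | bNA; A -> Y | b | bY; N -> b | bb; Y -> S | b | YS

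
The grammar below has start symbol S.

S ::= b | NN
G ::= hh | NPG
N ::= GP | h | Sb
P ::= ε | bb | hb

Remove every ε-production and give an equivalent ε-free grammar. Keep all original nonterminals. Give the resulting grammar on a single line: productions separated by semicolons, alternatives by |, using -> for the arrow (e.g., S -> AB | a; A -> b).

Nullable set: {P}.
G -> NPG: P nullable, giving NG | NPG.
N -> GP: P nullable, giving G | GP.
Drop P -> ε.
Unchanged (no nullable symbols): S -> NN; S -> b; G -> hh; N -> Sb; N -> h; P -> bb; P -> hb.

S -> b | NN; G -> NG | hh | NPG; N -> G | h | GP | Sb; P -> bb | hb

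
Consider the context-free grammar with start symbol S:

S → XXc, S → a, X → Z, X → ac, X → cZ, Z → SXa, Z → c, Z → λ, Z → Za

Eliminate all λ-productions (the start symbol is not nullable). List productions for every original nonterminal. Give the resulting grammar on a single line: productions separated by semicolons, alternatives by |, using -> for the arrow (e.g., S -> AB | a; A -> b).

S -> a | c | Xc | XXc; X -> Z | c | ac | cZ; Z -> a | c | Sa | Za | SXa

Nullable set: {X, Z}.
S -> XXc: X, X nullable, giving XXc | Xc | c.
X -> Z: Z nullable, giving Z.
X -> cZ: Z nullable, giving c | cZ.
Drop Z -> λ.
Z -> SXa: X nullable, giving SXa | Sa.
Z -> Za: Z nullable, giving Za | a.
Unchanged (no nullable symbols): S -> a; X -> ac; Z -> c.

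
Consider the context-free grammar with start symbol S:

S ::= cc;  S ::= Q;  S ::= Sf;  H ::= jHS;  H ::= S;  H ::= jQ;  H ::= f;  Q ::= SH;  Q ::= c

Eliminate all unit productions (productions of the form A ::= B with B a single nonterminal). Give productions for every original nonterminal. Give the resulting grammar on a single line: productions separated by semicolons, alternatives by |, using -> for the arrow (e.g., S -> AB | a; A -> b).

Unit productions: H->S, S->Q.
Unit pairs (A ⇒* B via units): (H,Q), (H,S), (S,Q).
S: inherits non-unit rules of {Q, S} → SH | Sf | c | cc.
H: inherits non-unit rules of {H, Q, S} → SH | Sf | c | cc | f | jHS | jQ.
Q: inherits non-unit rules of {Q} → SH | c.

S -> c | SH | Sf | cc; H -> c | f | SH | Sf | cc | jQ | jHS; Q -> c | SH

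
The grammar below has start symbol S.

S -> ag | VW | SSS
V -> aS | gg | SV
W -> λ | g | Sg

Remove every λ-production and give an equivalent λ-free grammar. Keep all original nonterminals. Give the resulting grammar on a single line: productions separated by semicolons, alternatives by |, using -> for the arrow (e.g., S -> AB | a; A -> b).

S -> V | VW | ag | SSS; V -> SV | aS | gg; W -> g | Sg

Nullable set: {W}.
S -> VW: W nullable, giving V | VW.
Drop W -> λ.
Unchanged (no nullable symbols): S -> SSS; S -> ag; V -> SV; V -> aS; V -> gg; W -> Sg; W -> g.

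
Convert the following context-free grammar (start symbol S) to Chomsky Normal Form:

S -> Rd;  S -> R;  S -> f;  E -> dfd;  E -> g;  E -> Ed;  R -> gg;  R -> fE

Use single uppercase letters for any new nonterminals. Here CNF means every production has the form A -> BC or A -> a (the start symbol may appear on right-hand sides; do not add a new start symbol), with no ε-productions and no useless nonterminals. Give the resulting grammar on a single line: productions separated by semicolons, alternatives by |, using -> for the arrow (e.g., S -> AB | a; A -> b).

No ε-productions.
After unit-elimination: S -> f | Rd | fE | gg; E -> g | Ed | dfd; R -> fE | gg.
TERM: introduce A -> d, B -> f, C -> g and substitute in every rule of length ≥2.
BIN: E -> ABA becomes E -> AD, D -> BA.

S -> f | BE | CC | RA; A -> d; B -> f; C -> g; D -> BA; E -> g | AD | EA; R -> BE | CC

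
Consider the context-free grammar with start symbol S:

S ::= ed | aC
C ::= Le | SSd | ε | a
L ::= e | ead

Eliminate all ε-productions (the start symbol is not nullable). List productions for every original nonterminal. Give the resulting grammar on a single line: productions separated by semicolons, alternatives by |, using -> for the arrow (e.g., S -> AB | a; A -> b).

S -> a | aC | ed; C -> a | Le | SSd; L -> e | ead

Nullable set: {C}.
S -> aC: C nullable, giving a | aC.
Drop C -> ε.
Unchanged (no nullable symbols): S -> ed; C -> Le; C -> SSd; C -> a; L -> e; L -> ead.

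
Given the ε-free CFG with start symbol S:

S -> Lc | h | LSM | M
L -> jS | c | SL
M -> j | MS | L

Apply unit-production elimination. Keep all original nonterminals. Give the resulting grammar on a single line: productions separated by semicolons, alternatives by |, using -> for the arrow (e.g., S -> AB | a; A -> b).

Unit productions: M->L, S->M.
Unit pairs (A ⇒* B via units): (M,L), (S,L), (S,M).
S: inherits non-unit rules of {L, M, S} → LSM | Lc | MS | SL | c | h | j | jS.
L: inherits non-unit rules of {L} → SL | c | jS.
M: inherits non-unit rules of {L, M} → MS | SL | c | j | jS.

S -> c | h | j | Lc | MS | SL | jS | LSM; L -> c | SL | jS; M -> c | j | MS | SL | jS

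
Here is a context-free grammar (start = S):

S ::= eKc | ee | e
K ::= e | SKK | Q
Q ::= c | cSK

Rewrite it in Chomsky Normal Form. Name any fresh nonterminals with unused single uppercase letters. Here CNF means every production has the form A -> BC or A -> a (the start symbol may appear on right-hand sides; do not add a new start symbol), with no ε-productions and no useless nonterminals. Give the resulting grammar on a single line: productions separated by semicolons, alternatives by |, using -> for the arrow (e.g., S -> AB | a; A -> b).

S -> e | BB | BF; A -> c; B -> e; C -> SK; D -> KK; F -> KA; K -> c | e | AC | SD

No ε-productions.
After unit-elimination: S -> e | ee | eKc; K -> c | e | SKK | cSK; Q -> c | cSK.
TERM: introduce A -> c, B -> e and substitute in every rule of length ≥2.
BIN: K -> ASK becomes K -> AC, C -> SK; K -> SKK becomes K -> SD, D -> KK; Q -> ASK becomes Q -> AE, E -> SK; S -> BKA becomes S -> BF, F -> KA.
Drop unreachable/unproductive: Q.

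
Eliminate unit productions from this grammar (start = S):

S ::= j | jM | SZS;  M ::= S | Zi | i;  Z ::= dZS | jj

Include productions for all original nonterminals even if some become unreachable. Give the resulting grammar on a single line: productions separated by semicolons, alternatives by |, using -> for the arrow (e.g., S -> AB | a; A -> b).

Unit productions: M->S.
Unit pairs (A ⇒* B via units): (M,S).
S: inherits non-unit rules of {S} → SZS | j | jM.
M: inherits non-unit rules of {M, S} → SZS | Zi | i | j | jM.
Z: inherits non-unit rules of {Z} → dZS | jj.

S -> j | jM | SZS; M -> i | j | Zi | jM | SZS; Z -> jj | dZS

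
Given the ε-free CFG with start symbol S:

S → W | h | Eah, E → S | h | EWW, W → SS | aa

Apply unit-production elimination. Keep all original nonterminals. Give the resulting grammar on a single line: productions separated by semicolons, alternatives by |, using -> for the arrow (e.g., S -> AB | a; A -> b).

S -> h | SS | aa | Eah; E -> h | SS | aa | EWW | Eah; W -> SS | aa

Unit productions: E->S, S->W.
Unit pairs (A ⇒* B via units): (E,S), (E,W), (S,W).
S: inherits non-unit rules of {S, W} → Eah | SS | aa | h.
E: inherits non-unit rules of {E, S, W} → EWW | Eah | SS | aa | h.
W: inherits non-unit rules of {W} → SS | aa.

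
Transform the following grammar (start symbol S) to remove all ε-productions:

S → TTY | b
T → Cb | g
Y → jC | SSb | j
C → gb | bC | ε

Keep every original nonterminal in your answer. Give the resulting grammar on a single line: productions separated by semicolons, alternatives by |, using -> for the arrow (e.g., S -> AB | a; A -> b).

Nullable set: {C}.
Drop C -> ε.
C -> bC: C nullable, giving b | bC.
T -> Cb: C nullable, giving Cb | b.
Y -> jC: C nullable, giving j | jC.
Unchanged (no nullable symbols): S -> TTY; S -> b; C -> gb; T -> g; Y -> SSb; Y -> j.

S -> b | TTY; C -> b | bC | gb; T -> b | g | Cb; Y -> j | jC | SSb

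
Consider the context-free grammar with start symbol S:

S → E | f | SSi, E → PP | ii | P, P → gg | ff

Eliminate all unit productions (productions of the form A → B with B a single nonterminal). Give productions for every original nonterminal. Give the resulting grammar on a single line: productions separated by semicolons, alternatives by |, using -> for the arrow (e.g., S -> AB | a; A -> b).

S -> f | PP | ff | gg | ii | SSi; E -> PP | ff | gg | ii; P -> ff | gg

Unit productions: E->P, S->E.
Unit pairs (A ⇒* B via units): (E,P), (S,E), (S,P).
S: inherits non-unit rules of {E, P, S} → PP | SSi | f | ff | gg | ii.
E: inherits non-unit rules of {E, P} → PP | ff | gg | ii.
P: inherits non-unit rules of {P} → ff | gg.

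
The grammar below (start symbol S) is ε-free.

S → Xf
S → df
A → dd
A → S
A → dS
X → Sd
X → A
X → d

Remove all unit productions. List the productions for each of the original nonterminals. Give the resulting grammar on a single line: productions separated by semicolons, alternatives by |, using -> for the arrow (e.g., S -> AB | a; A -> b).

S -> Xf | df; A -> Xf | dS | dd | df; X -> d | Sd | Xf | dS | dd | df

Unit productions: A->S, X->A.
Unit pairs (A ⇒* B via units): (A,S), (X,A), (X,S).
S: inherits non-unit rules of {S} → Xf | df.
A: inherits non-unit rules of {A, S} → Xf | dS | dd | df.
X: inherits non-unit rules of {A, S, X} → Sd | Xf | d | dS | dd | df.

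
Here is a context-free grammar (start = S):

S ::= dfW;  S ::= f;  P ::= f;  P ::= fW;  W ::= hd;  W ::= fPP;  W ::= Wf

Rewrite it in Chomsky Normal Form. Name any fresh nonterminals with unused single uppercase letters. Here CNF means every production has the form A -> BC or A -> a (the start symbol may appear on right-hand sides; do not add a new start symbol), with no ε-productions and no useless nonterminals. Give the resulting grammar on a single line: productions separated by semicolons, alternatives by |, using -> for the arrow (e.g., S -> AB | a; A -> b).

S -> f | BD; A -> f; B -> d; C -> h; D -> AW; E -> PP; P -> f | AW; W -> AE | CB | WA

No ε-productions.
No unit productions to eliminate.
TERM: introduce B -> d, A -> f, C -> h and substitute in every rule of length ≥2.
BIN: S -> BAW becomes S -> BD, D -> AW; W -> APP becomes W -> AE, E -> PP.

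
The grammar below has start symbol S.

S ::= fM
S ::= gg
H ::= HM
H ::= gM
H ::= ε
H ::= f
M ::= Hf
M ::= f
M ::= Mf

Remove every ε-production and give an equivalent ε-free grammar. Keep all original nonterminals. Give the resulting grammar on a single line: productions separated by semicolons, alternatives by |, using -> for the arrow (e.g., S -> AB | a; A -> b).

S -> fM | gg; H -> M | f | HM | gM; M -> f | Hf | Mf

Nullable set: {H}.
Drop H -> ε.
H -> HM: H nullable, giving HM | M.
M -> Hf: H nullable, giving Hf | f.
Unchanged (no nullable symbols): S -> fM; S -> gg; H -> f; H -> gM; M -> Mf; M -> f.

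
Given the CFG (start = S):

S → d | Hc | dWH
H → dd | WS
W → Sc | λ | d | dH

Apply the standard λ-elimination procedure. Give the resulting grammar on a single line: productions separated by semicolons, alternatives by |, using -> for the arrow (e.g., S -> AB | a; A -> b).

S -> d | Hc | dH | dWH; H -> S | WS | dd; W -> d | Sc | dH

Nullable set: {W}.
S -> dWH: W nullable, giving dH | dWH.
H -> WS: W nullable, giving S | WS.
Drop W -> λ.
Unchanged (no nullable symbols): S -> Hc; S -> d; H -> dd; W -> Sc; W -> d; W -> dH.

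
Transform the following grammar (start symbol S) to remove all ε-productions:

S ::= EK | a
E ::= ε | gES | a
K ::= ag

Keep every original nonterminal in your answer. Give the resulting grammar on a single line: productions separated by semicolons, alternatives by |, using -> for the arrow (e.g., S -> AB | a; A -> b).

S -> K | a | EK; E -> a | gS | gES; K -> ag

Nullable set: {E}.
S -> EK: E nullable, giving EK | K.
Drop E -> ε.
E -> gES: E nullable, giving gES | gS.
Unchanged (no nullable symbols): S -> a; E -> a; K -> ag.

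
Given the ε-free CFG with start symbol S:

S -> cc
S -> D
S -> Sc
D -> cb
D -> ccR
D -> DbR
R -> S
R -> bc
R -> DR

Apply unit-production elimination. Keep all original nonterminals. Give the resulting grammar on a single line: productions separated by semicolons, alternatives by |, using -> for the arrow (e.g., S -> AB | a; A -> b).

Unit productions: R->S, S->D.
Unit pairs (A ⇒* B via units): (R,D), (R,S), (S,D).
S: inherits non-unit rules of {D, S} → DbR | Sc | cb | cc | ccR.
D: inherits non-unit rules of {D} → DbR | cb | ccR.
R: inherits non-unit rules of {D, R, S} → DR | DbR | Sc | bc | cb | cc | ccR.

S -> Sc | cb | cc | DbR | ccR; D -> cb | DbR | ccR; R -> DR | Sc | bc | cb | cc | DbR | ccR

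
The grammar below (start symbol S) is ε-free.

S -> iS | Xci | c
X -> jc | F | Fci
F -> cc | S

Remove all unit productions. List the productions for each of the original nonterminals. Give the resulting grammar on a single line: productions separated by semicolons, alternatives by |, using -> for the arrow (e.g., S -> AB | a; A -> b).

Unit productions: F->S, X->F.
Unit pairs (A ⇒* B via units): (F,S), (X,F), (X,S).
S: inherits non-unit rules of {S} → Xci | c | iS.
F: inherits non-unit rules of {F, S} → Xci | c | cc | iS.
X: inherits non-unit rules of {F, S, X} → Fci | Xci | c | cc | iS | jc.

S -> c | iS | Xci; F -> c | cc | iS | Xci; X -> c | cc | iS | jc | Fci | Xci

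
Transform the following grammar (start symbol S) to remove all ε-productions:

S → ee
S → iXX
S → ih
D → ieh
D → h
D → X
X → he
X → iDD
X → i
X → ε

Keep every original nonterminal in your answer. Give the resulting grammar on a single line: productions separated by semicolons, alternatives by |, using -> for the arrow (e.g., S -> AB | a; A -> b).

S -> i | ee | iX | ih | iXX; D -> X | h | ieh; X -> i | he | iD | iDD

Nullable set: {D, X}.
S -> iXX: X, X nullable, giving i | iX | iXX.
D -> X: X nullable, giving X.
Drop X -> ε.
X -> iDD: D, D nullable, giving i | iD | iDD.
Unchanged (no nullable symbols): S -> ee; S -> ih; D -> h; D -> ieh; X -> he; X -> i.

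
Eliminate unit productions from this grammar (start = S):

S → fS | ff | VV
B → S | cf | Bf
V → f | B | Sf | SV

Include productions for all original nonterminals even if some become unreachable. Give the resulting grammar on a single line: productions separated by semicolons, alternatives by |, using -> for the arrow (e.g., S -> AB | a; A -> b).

S -> VV | fS | ff; B -> Bf | VV | cf | fS | ff; V -> f | Bf | SV | Sf | VV | cf | fS | ff

Unit productions: B->S, V->B.
Unit pairs (A ⇒* B via units): (B,S), (V,B), (V,S).
S: inherits non-unit rules of {S} → VV | fS | ff.
B: inherits non-unit rules of {B, S} → Bf | VV | cf | fS | ff.
V: inherits non-unit rules of {B, S, V} → Bf | SV | Sf | VV | cf | f | fS | ff.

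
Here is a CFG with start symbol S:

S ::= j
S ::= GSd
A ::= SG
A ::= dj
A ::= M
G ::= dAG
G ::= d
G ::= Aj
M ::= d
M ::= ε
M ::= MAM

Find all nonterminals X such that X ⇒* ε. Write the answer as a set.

Directly nullable (have an ε-rule): {M}.
A is nullable via A -> M (every symbol on the right is already known nullable).
Not nullable: G, S — each has a terminal in every rule's right-hand side or depends on a non-nullable symbol.

{A, M}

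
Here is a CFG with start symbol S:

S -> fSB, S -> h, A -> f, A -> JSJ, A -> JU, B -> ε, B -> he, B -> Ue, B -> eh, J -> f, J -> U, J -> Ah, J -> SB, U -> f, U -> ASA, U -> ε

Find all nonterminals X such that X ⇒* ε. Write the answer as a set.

Directly nullable (have an ε-rule): {B, U}.
J is nullable via J -> U (every symbol on the right is already known nullable).
A is nullable via A -> JU (every symbol on the right is already known nullable).
Not nullable: S — each has a terminal in every rule's right-hand side or depends on a non-nullable symbol.

{A, B, J, U}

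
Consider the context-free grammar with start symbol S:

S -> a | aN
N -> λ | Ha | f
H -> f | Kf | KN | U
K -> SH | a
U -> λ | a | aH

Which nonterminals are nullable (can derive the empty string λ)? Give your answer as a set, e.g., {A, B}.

{H, N, U}

Directly nullable (have an ε-rule): {N, U}.
H is nullable via H -> U (every symbol on the right is already known nullable).
Not nullable: K, S — each has a terminal in every rule's right-hand side or depends on a non-nullable symbol.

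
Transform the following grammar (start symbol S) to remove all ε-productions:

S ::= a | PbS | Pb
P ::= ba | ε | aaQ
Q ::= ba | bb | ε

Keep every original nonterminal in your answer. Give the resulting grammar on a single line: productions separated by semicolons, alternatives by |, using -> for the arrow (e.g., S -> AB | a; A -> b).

Nullable set: {P, Q}.
S -> Pb: P nullable, giving Pb | b.
S -> PbS: P nullable, giving PbS | bS.
Drop P -> ε.
P -> aaQ: Q nullable, giving aa | aaQ.
Drop Q -> ε.
Unchanged (no nullable symbols): S -> a; P -> ba; Q -> ba; Q -> bb.

S -> a | b | Pb | bS | PbS; P -> aa | ba | aaQ; Q -> ba | bb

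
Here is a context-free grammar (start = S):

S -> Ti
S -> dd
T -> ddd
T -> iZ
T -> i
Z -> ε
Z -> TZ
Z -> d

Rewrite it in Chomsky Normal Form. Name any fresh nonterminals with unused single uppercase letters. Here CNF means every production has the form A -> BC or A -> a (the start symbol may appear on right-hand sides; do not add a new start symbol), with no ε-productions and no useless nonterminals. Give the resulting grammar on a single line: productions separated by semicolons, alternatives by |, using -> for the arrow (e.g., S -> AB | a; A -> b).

Nullable: {Z}; after ε-elimination: S -> Ti | dd; T -> i | iZ | ddd; Z -> T | d | TZ.
After unit-elimination: S -> Ti | dd; T -> i | iZ | ddd; Z -> d | i | TZ | iZ | ddd.
TERM: introduce B -> d, A -> i and substitute in every rule of length ≥2.
BIN: T -> BBB becomes T -> BC, C -> BB; Z -> BBB becomes Z -> BD, D -> BB.

S -> BB | TA; A -> i; B -> d; C -> BB; D -> BB; T -> i | AZ | BC; Z -> d | i | AZ | BD | TZ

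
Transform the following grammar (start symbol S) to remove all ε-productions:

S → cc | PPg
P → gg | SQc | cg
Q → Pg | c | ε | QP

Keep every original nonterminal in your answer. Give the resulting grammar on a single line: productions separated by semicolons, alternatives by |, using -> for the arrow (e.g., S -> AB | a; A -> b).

Nullable set: {Q}.
P -> SQc: Q nullable, giving SQc | Sc.
Drop Q -> ε.
Q -> QP: Q nullable, giving P | QP.
Unchanged (no nullable symbols): S -> PPg; S -> cc; P -> cg; P -> gg; Q -> Pg; Q -> c.

S -> cc | PPg; P -> Sc | cg | gg | SQc; Q -> P | c | Pg | QP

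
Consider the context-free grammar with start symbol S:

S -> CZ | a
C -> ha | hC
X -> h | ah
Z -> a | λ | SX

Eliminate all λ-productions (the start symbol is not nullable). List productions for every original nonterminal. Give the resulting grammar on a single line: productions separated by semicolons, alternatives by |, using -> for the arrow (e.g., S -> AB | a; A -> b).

Nullable set: {Z}.
S -> CZ: Z nullable, giving C | CZ.
Drop Z -> λ.
Unchanged (no nullable symbols): S -> a; C -> hC; C -> ha; X -> ah; X -> h; Z -> SX; Z -> a.

S -> C | a | CZ; C -> hC | ha; X -> h | ah; Z -> a | SX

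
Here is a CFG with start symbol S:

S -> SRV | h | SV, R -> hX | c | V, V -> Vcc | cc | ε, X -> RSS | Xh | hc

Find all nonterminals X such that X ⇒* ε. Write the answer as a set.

Directly nullable (have an ε-rule): {V}.
R is nullable via R -> V (every symbol on the right is already known nullable).
Not nullable: S, X — each has a terminal in every rule's right-hand side or depends on a non-nullable symbol.

{R, V}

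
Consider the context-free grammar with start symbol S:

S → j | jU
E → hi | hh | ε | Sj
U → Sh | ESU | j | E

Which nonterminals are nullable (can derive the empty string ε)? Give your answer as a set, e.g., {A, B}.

Directly nullable (have an ε-rule): {E}.
U is nullable via U -> E (every symbol on the right is already known nullable).
Not nullable: S — each has a terminal in every rule's right-hand side or depends on a non-nullable symbol.

{E, U}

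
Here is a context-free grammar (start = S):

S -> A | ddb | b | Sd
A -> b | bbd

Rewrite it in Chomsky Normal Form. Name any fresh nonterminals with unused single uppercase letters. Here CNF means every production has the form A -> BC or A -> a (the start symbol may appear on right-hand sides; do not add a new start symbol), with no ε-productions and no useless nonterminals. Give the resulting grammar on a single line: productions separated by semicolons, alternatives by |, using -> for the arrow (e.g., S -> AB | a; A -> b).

No ε-productions.
After unit-elimination: S -> b | Sd | bbd | ddb; A -> b | bbd.
TERM: introduce B -> b, C -> d and substitute in every rule of length ≥2.
BIN: A -> BBC becomes A -> BD, D -> BC; S -> BBC becomes S -> BE, E -> BC; S -> CCB becomes S -> CF, F -> CB.
Drop unreachable/unproductive: A.

S -> b | BE | CF | SC; B -> b; C -> d; E -> BC; F -> CB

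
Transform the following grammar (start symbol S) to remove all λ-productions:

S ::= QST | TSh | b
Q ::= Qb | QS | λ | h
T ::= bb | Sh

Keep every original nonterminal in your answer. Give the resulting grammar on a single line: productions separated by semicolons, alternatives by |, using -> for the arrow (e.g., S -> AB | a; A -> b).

Nullable set: {Q}.
S -> QST: Q nullable, giving QST | ST.
Drop Q -> λ.
Q -> QS: Q nullable, giving QS | S.
Q -> Qb: Q nullable, giving Qb | b.
Unchanged (no nullable symbols): S -> TSh; S -> b; Q -> h; T -> Sh; T -> bb.

S -> b | ST | QST | TSh; Q -> S | b | h | QS | Qb; T -> Sh | bb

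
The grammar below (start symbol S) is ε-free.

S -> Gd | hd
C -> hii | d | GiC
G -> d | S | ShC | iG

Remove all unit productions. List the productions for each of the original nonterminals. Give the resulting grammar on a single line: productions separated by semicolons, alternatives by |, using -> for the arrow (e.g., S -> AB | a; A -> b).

S -> Gd | hd; C -> d | GiC | hii; G -> d | Gd | hd | iG | ShC

Unit productions: G->S.
Unit pairs (A ⇒* B via units): (G,S).
S: inherits non-unit rules of {S} → Gd | hd.
C: inherits non-unit rules of {C} → GiC | d | hii.
G: inherits non-unit rules of {G, S} → Gd | ShC | d | hd | iG.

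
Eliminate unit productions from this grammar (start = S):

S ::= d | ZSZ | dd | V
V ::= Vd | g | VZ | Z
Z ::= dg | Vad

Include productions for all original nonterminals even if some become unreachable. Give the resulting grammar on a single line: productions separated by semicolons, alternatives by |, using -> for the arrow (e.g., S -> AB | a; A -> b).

Unit productions: S->V, V->Z.
Unit pairs (A ⇒* B via units): (S,V), (S,Z), (V,Z).
S: inherits non-unit rules of {S, V, Z} → VZ | Vad | Vd | ZSZ | d | dd | dg | g.
V: inherits non-unit rules of {V, Z} → VZ | Vad | Vd | dg | g.
Z: inherits non-unit rules of {Z} → Vad | dg.

S -> d | g | VZ | Vd | dd | dg | Vad | ZSZ; V -> g | VZ | Vd | dg | Vad; Z -> dg | Vad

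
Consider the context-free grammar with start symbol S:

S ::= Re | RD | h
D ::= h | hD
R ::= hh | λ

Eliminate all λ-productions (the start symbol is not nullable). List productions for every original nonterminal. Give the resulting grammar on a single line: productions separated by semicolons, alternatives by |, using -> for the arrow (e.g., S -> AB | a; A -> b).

S -> D | e | h | RD | Re; D -> h | hD; R -> hh

Nullable set: {R}.
S -> RD: R nullable, giving D | RD.
S -> Re: R nullable, giving Re | e.
Drop R -> λ.
Unchanged (no nullable symbols): S -> h; D -> h; D -> hD; R -> hh.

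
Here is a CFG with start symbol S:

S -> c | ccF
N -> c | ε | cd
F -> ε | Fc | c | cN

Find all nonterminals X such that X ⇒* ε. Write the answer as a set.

{F, N}

Directly nullable (have an ε-rule): {F, N}.
Not nullable: S — each has a terminal in every rule's right-hand side or depends on a non-nullable symbol.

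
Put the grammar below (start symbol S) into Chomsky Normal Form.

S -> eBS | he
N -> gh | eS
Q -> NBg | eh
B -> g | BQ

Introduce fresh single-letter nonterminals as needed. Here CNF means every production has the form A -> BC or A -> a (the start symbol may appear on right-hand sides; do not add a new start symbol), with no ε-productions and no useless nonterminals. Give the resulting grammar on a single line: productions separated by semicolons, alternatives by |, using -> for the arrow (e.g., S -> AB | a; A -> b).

S -> AF | DA; A -> e; B -> g | BQ; C -> g; D -> h; E -> BC; F -> BS; N -> AS | CD; Q -> AD | NE

No ε-productions.
No unit productions to eliminate.
TERM: introduce A -> e, C -> g, D -> h and substitute in every rule of length ≥2.
BIN: Q -> NBC becomes Q -> NE, E -> BC; S -> ABS becomes S -> AF, F -> BS.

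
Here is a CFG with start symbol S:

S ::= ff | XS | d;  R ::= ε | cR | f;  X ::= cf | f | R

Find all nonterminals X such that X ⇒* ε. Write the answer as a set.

Directly nullable (have an ε-rule): {R}.
X is nullable via X -> R (every symbol on the right is already known nullable).
Not nullable: S — each has a terminal in every rule's right-hand side or depends on a non-nullable symbol.

{R, X}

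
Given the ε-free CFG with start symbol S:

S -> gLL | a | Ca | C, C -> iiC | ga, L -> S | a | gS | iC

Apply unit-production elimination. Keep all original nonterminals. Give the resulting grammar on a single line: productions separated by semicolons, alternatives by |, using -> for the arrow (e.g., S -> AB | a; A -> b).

S -> a | Ca | ga | gLL | iiC; C -> ga | iiC; L -> a | Ca | gS | ga | iC | gLL | iiC

Unit productions: L->S, S->C.
Unit pairs (A ⇒* B via units): (L,C), (L,S), (S,C).
S: inherits non-unit rules of {C, S} → Ca | a | gLL | ga | iiC.
C: inherits non-unit rules of {C} → ga | iiC.
L: inherits non-unit rules of {C, L, S} → Ca | a | gLL | gS | ga | iC | iiC.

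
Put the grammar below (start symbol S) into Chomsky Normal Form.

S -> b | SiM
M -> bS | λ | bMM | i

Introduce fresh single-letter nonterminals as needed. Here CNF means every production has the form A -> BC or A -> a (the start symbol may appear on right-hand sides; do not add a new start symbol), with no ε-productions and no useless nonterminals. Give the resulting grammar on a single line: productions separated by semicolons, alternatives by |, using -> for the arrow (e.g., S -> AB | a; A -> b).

S -> b | SB | SD; A -> b; B -> i; C -> MM; D -> BM; M -> b | i | AC | AM | AS

Nullable: {M}; after ε-elimination: S -> b | Si | SiM; M -> b | i | bM | bS | bMM.
No unit productions to eliminate.
TERM: introduce A -> b, B -> i and substitute in every rule of length ≥2.
BIN: M -> AMM becomes M -> AC, C -> MM; S -> SBM becomes S -> SD, D -> BM.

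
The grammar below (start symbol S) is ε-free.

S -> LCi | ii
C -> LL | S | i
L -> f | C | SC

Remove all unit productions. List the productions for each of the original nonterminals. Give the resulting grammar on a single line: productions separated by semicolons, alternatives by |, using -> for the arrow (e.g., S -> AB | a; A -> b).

Unit productions: C->S, L->C.
Unit pairs (A ⇒* B via units): (C,S), (L,C), (L,S).
S: inherits non-unit rules of {S} → LCi | ii.
C: inherits non-unit rules of {C, S} → LCi | LL | i | ii.
L: inherits non-unit rules of {C, L, S} → LCi | LL | SC | f | i | ii.

S -> ii | LCi; C -> i | LL | ii | LCi; L -> f | i | LL | SC | ii | LCi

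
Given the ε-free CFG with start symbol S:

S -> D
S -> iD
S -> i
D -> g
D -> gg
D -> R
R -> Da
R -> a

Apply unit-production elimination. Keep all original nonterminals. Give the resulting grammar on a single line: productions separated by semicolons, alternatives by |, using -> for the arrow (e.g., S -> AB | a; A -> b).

S -> a | g | i | Da | gg | iD; D -> a | g | Da | gg; R -> a | Da

Unit productions: D->R, S->D.
Unit pairs (A ⇒* B via units): (D,R), (S,D), (S,R).
S: inherits non-unit rules of {D, R, S} → Da | a | g | gg | i | iD.
D: inherits non-unit rules of {D, R} → Da | a | g | gg.
R: inherits non-unit rules of {R} → Da | a.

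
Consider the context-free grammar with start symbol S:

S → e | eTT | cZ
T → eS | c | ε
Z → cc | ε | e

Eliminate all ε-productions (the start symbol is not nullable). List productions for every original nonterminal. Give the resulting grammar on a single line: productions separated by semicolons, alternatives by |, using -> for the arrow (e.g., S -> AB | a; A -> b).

S -> c | e | cZ | eT | eTT; T -> c | eS; Z -> e | cc

Nullable set: {T, Z}.
S -> cZ: Z nullable, giving c | cZ.
S -> eTT: T, T nullable, giving e | eT | eTT.
Drop T -> ε.
Drop Z -> ε.
Unchanged (no nullable symbols): S -> e; T -> c; T -> eS; Z -> cc; Z -> e.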